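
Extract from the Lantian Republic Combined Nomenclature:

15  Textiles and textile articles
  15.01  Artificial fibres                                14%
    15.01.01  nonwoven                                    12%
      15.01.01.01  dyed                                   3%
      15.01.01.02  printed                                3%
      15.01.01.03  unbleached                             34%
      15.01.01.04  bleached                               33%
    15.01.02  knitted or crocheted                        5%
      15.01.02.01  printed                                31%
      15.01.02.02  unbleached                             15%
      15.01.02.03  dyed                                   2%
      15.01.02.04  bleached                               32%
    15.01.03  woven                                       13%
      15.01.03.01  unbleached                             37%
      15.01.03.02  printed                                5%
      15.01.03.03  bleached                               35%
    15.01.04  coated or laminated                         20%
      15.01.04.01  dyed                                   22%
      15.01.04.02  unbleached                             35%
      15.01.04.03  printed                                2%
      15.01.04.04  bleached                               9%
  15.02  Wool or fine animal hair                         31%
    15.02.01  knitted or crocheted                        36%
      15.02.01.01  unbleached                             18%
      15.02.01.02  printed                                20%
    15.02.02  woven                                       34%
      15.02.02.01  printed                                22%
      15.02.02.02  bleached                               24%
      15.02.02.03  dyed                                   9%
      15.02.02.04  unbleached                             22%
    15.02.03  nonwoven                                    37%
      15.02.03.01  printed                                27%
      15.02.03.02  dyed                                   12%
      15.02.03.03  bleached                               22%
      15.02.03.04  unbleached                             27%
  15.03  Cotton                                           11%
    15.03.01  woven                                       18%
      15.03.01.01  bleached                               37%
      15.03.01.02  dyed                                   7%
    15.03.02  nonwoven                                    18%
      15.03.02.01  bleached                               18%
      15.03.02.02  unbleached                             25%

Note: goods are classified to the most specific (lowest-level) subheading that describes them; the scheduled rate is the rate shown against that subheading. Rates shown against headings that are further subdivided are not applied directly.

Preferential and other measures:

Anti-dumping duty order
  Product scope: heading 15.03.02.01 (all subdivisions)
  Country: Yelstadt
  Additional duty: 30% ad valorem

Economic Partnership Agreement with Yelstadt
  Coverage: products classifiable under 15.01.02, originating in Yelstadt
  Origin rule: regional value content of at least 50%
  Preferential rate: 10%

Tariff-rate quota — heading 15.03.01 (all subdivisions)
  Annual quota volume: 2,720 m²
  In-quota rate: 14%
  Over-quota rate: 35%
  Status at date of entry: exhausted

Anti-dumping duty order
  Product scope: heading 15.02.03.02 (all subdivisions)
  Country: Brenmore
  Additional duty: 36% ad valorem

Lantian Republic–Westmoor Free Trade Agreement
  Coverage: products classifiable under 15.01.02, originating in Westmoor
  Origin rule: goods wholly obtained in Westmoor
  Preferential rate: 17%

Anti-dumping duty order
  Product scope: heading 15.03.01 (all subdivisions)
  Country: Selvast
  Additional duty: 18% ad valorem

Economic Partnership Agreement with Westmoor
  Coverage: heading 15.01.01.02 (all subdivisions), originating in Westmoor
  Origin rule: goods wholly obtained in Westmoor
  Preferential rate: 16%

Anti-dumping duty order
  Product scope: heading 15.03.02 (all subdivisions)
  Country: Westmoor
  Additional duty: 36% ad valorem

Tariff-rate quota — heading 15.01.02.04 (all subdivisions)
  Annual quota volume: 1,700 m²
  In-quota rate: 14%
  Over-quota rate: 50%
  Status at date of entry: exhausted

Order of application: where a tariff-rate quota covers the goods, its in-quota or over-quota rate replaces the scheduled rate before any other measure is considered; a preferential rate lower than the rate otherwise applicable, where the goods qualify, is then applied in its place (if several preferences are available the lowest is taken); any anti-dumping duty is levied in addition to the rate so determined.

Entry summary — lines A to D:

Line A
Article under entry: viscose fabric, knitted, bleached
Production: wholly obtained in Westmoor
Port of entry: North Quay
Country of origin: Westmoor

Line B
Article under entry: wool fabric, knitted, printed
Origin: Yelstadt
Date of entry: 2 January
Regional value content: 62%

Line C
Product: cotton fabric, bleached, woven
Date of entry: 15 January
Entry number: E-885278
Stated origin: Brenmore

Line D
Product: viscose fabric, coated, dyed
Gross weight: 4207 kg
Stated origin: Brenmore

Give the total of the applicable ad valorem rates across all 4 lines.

94%

Line A: viscose → 15.01; knitted → 15.01.02; bleached → 15.01.02.04. Scheduled 32%. quota on 15.01.02.04 exhausted → over-quota 50%; Westmoor agreement on 15.01.02: wholly obtained → 17% available; Westmoor agreement on 15.01.01.02: 15.01.02.04 not covered; preferential 17%. → 17%.
Line B: wool → 15.02; knitted → 15.02.01; printed → 15.02.01.02. Scheduled 20%. Yelstadt agreement on 15.01.02: 15.02.01.02 not covered. → 20%.
Line C: cotton → 15.03; woven → 15.03.01; bleached → 15.03.01.01. Scheduled 37%. quota on 15.03.01 exhausted → over-quota 35%. → 35%.
Line D: viscose → 15.01; coated → 15.01.04; dyed → 15.01.04.01. Scheduled 22%. No special measure applies. → 22%.
Sum: 17% + 20% + 35% + 22% = 94%.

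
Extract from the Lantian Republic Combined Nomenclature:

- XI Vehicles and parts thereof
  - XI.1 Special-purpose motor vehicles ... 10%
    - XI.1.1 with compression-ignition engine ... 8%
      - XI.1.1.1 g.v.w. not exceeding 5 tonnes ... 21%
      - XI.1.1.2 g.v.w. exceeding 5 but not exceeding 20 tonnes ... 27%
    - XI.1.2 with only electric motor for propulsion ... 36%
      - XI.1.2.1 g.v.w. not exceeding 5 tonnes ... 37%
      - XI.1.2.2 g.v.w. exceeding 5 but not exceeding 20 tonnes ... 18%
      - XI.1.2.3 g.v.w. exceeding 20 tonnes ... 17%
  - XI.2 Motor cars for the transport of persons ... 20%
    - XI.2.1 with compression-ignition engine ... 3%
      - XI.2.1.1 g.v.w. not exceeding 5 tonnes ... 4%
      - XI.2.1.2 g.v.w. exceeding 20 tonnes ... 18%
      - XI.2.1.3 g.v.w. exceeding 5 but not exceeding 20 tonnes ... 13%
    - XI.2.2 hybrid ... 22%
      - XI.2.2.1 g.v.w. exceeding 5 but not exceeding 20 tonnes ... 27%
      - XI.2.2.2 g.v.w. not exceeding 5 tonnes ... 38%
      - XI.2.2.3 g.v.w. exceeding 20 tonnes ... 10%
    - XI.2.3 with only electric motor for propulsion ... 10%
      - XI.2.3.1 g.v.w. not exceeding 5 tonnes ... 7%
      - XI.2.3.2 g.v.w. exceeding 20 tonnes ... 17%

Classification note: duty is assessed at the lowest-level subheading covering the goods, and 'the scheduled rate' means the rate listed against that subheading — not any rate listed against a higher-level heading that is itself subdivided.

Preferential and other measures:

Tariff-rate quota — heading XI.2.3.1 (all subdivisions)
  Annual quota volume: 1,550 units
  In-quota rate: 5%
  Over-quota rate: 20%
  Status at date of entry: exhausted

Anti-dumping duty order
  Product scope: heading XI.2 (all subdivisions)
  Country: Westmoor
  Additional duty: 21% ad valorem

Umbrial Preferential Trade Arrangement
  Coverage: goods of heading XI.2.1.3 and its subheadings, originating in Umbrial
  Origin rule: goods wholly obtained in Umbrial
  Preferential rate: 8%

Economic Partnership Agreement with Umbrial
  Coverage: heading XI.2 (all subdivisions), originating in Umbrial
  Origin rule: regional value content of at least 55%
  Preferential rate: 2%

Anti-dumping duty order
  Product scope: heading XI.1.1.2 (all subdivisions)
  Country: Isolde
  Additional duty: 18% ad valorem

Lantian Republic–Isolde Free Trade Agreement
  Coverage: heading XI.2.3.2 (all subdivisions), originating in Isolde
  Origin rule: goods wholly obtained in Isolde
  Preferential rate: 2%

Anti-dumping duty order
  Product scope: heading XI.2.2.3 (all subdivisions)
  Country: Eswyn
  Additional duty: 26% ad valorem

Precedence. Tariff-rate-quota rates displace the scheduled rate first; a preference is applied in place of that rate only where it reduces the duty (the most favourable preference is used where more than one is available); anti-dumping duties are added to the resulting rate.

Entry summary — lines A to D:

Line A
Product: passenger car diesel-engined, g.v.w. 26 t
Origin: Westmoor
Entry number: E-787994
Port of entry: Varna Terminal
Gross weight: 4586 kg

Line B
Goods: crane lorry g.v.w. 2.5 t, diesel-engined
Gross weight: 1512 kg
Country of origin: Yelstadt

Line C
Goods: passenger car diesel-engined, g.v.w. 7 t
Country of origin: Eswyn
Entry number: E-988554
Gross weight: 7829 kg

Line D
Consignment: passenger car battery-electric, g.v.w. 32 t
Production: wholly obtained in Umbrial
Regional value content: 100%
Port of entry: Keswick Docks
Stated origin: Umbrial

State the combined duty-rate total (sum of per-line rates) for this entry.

75%

Line A: passenger car → XI.2; diesel-engined → XI.2.1; g.v.w. 26 t → XI.2.1.2. Scheduled 18%. anti-dumping (Westmoor, XI.2): +21%; total 18% + 21% = 39%. → 39%.
Line B: crane lorry → XI.1; diesel-engined → XI.1.1; g.v.w. 2.5 t → XI.1.1.1. Scheduled 21%. No special measure applies. → 21%.
Line C: passenger car → XI.2; diesel-engined → XI.2.1; g.v.w. 7 t → XI.2.1.3. Scheduled 13%. No special measure applies. → 13%.
Line D: passenger car → XI.2; battery-electric → XI.2.3; g.v.w. 32 t → XI.2.3.2. Scheduled 17%. Umbrial agreement on XI.2.1.3: XI.2.3.2 not covered; Umbrial agreement on XI.2: RVC ≥ 55% → 2% available; preferential 2%. → 2%.
Sum: 39% + 21% + 13% + 2% = 75%.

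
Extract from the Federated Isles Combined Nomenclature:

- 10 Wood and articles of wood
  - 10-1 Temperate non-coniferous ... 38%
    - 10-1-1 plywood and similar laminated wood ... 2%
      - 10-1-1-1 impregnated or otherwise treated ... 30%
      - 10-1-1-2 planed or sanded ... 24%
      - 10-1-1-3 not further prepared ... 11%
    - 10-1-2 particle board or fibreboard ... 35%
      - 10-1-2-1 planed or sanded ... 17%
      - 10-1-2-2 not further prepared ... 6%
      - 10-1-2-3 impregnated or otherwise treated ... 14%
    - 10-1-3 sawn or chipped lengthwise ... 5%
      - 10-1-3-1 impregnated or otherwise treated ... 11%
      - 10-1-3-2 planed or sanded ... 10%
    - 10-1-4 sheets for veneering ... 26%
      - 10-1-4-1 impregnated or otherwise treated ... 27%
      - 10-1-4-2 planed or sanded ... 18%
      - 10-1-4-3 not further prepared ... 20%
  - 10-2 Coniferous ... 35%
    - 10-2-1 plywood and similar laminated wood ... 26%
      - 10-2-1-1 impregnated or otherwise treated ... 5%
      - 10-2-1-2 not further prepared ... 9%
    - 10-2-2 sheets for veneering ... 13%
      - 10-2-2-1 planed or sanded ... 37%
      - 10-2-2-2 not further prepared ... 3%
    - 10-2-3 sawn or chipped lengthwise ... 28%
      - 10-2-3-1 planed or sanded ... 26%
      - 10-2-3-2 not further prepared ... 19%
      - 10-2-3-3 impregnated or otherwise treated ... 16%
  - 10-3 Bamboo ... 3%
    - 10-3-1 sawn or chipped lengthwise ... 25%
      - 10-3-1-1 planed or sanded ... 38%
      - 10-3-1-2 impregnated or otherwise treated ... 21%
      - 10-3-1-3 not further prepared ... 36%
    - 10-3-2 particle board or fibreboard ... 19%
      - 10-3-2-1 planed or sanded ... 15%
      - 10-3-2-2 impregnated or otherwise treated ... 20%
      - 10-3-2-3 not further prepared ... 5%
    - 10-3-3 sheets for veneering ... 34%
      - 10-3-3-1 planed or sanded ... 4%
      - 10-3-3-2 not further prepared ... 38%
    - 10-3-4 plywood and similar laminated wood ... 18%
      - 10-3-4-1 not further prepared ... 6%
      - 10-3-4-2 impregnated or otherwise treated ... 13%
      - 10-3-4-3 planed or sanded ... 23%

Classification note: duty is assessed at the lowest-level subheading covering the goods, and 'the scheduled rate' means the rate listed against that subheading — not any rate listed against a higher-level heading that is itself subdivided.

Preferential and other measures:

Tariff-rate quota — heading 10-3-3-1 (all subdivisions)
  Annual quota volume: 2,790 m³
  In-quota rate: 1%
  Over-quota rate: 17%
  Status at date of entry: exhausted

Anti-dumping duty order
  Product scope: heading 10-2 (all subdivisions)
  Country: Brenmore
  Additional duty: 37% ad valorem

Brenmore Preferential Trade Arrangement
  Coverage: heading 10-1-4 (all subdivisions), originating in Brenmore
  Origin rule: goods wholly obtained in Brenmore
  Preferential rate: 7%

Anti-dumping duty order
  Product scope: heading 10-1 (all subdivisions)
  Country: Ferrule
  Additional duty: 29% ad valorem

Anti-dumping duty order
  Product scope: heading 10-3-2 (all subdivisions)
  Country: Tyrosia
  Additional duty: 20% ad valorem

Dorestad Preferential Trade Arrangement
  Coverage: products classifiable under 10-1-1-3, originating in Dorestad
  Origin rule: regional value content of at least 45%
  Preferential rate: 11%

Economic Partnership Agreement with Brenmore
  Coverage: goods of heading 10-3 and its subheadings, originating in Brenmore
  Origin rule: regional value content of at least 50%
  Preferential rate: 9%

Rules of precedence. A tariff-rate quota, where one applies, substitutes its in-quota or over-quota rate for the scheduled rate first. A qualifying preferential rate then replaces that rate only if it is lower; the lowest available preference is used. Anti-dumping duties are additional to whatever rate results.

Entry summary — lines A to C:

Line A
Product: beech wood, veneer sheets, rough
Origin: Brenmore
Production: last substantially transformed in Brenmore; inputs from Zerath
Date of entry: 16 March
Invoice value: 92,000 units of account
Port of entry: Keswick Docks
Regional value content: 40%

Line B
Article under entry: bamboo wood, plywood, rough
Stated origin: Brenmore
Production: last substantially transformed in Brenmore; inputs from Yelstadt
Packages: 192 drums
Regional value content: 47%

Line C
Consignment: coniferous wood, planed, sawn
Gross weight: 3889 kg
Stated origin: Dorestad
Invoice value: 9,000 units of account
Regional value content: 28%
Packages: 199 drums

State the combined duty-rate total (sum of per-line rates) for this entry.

Line A: beech → 10-1; veneer sheets → 10-1-4; rough → 10-1-4-3. Scheduled 20%. Brenmore agreement on 10-1-4: not wholly obtained; Brenmore agreement on 10-3: 10-1-4-3 not covered. → 20%.
Line B: bamboo → 10-3; plywood → 10-3-4; rough → 10-3-4-1. Scheduled 6%. Brenmore agreement on 10-1-4: 10-3-4-1 not covered; Brenmore agreement on 10-3: RVC < 50%. → 6%.
Line C: coniferous → 10-2; sawn → 10-2-3; planed → 10-2-3-1. Scheduled 26%. Dorestad agreement on 10-1-1-3: 10-2-3-1 not covered. → 26%.
Sum: 20% + 6% + 26% = 52%.

52%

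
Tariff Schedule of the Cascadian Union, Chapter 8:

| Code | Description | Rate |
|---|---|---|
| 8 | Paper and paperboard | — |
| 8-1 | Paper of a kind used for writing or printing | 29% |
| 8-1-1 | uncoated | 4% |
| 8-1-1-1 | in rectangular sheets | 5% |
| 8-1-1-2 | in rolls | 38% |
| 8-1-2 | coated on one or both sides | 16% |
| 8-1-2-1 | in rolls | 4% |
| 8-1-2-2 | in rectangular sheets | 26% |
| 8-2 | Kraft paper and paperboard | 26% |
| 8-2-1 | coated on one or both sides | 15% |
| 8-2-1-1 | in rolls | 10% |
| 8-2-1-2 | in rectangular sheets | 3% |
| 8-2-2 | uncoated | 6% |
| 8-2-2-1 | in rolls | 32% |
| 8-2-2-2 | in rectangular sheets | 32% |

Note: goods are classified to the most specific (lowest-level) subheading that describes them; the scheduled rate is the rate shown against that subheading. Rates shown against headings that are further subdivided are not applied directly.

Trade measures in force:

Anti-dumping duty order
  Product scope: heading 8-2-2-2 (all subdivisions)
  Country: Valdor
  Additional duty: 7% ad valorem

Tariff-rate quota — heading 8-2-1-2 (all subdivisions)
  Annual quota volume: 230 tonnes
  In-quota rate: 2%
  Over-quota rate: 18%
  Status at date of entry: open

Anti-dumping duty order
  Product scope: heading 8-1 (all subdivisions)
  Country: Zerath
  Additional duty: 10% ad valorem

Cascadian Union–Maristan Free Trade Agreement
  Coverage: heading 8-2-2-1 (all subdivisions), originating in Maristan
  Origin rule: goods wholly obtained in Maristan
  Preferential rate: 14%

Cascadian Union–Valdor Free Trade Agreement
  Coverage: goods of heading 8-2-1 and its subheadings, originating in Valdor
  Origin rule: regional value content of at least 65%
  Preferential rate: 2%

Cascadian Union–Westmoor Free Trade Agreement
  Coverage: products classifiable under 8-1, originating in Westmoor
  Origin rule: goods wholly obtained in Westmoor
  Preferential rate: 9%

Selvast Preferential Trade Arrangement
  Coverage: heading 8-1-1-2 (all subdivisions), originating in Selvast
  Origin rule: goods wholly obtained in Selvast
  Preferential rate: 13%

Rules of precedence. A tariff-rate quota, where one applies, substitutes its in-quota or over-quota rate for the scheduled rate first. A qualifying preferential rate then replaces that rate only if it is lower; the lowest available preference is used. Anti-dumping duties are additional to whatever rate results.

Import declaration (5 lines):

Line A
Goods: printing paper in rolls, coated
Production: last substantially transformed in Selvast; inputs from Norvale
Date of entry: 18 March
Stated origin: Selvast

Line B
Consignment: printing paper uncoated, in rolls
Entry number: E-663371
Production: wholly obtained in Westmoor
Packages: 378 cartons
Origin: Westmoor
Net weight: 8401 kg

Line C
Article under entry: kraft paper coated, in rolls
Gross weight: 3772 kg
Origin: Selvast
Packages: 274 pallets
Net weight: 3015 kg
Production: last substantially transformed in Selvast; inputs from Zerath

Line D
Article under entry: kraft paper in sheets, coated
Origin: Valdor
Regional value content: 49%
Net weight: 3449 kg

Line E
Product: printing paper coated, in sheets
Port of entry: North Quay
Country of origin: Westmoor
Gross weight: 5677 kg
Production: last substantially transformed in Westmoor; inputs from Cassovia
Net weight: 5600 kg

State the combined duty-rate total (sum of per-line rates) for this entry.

Line A: printing paper → 8-1; coated → 8-1-2; in rolls → 8-1-2-1. Scheduled 4%. Selvast agreement on 8-1-1-2: 8-1-2-1 not covered. → 4%.
Line B: printing paper → 8-1; uncoated → 8-1-1; in rolls → 8-1-1-2. Scheduled 38%. Westmoor agreement on 8-1: wholly obtained → 9% available; preferential 9%. → 9%.
Line C: kraft paper → 8-2; coated → 8-2-1; in rolls → 8-2-1-1. Scheduled 10%. Selvast agreement on 8-1-1-2: 8-2-1-1 not covered. → 10%.
Line D: kraft paper → 8-2; coated → 8-2-1; in sheets → 8-2-1-2. Scheduled 3%. quota on 8-2-1-2 open → in-quota 2%; Valdor agreement on 8-2-1: RVC < 65%. → 2%.
Line E: printing paper → 8-1; coated → 8-1-2; in sheets → 8-1-2-2. Scheduled 26%. Westmoor agreement on 8-1: not wholly obtained. → 26%.
Sum: 4% + 9% + 10% + 2% + 26% = 51%.

51%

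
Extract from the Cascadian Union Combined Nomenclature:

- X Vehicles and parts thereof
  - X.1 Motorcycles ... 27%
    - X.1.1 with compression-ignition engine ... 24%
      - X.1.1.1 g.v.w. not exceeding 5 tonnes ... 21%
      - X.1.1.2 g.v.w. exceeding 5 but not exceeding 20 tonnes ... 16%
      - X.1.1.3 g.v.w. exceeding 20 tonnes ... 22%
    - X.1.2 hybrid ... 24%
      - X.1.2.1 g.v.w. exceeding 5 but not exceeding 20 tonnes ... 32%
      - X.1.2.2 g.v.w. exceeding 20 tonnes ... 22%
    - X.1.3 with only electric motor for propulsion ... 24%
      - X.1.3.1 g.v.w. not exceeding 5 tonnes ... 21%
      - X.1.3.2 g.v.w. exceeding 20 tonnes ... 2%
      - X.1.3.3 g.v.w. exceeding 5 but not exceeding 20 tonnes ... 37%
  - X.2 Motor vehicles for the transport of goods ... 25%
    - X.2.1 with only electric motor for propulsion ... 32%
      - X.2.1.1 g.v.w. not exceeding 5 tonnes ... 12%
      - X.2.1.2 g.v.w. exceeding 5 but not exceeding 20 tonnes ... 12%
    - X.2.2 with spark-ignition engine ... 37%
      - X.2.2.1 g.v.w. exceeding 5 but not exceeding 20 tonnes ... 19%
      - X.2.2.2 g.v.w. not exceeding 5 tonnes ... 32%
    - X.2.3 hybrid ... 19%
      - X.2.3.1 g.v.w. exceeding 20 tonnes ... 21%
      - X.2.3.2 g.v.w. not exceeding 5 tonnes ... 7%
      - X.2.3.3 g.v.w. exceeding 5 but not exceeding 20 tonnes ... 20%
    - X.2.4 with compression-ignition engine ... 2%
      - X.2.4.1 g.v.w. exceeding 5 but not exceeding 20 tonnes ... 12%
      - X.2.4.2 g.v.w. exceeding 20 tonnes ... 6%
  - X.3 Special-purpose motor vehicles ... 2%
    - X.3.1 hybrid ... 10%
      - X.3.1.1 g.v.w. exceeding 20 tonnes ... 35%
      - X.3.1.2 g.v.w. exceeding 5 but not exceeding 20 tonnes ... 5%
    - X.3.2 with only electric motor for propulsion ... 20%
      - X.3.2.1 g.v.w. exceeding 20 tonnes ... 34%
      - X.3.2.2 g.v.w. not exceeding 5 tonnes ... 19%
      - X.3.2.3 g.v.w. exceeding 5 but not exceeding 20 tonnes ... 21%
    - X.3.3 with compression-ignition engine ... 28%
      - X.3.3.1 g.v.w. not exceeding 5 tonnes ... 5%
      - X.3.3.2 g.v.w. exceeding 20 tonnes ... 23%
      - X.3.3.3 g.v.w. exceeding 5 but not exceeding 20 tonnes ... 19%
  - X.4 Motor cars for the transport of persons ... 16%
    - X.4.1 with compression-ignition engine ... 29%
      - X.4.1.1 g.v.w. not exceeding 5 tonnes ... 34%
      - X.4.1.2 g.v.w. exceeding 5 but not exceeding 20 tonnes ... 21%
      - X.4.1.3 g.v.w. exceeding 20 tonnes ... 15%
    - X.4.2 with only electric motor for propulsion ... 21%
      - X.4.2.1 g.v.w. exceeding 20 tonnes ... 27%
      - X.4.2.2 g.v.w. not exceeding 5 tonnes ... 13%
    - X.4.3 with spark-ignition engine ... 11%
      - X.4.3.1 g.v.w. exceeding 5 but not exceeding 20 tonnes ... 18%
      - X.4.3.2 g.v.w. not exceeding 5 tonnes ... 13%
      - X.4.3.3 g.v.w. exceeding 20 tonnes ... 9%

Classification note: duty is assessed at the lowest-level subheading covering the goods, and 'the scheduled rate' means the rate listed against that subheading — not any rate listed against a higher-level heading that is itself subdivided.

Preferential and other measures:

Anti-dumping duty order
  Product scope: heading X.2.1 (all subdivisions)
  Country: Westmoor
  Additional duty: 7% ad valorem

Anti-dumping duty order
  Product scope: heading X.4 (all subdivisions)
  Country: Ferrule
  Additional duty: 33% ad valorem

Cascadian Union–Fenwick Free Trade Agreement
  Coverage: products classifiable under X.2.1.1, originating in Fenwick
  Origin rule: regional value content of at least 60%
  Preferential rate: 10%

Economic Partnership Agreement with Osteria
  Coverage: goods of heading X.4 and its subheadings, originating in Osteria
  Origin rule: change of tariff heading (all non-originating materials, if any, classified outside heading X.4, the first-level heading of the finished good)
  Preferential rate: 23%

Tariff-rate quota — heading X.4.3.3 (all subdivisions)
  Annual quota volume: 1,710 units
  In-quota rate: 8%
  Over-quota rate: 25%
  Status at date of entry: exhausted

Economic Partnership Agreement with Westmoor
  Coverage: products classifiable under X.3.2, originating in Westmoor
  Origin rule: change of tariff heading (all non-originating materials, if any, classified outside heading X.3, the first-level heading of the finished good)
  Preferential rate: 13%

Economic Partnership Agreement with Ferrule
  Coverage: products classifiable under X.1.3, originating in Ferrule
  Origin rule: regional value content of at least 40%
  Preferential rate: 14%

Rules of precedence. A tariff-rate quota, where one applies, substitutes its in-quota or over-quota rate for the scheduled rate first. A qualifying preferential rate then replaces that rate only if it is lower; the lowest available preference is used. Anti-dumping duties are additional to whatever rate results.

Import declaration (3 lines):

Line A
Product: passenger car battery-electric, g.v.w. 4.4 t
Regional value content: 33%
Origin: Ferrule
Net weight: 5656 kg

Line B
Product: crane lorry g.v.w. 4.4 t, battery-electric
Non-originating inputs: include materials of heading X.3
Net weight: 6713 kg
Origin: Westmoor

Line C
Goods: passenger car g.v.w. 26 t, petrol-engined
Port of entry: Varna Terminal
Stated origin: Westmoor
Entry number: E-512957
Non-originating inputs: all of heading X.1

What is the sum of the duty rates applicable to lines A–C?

90%

Line A: passenger car → X.4; battery-electric → X.4.2; g.v.w. 4.4 t → X.4.2.2. Scheduled 13%. Ferrule agreement on X.1.3: X.4.2.2 not covered; anti-dumping (Ferrule, X.4): +33%; total 13% + 33% = 46%. → 46%.
Line B: crane lorry → X.3; battery-electric → X.3.2; g.v.w. 4.4 t → X.3.2.2. Scheduled 19%. Westmoor agreement on X.3.2: CTH not met. → 19%.
Line C: passenger car → X.4; petrol-engined → X.4.3; g.v.w. 26 t → X.4.3.3. Scheduled 9%. quota on X.4.3.3 exhausted → over-quota 25%; Westmoor agreement on X.3.2: X.4.3.3 not covered. → 25%.
Sum: 46% + 19% + 25% = 90%.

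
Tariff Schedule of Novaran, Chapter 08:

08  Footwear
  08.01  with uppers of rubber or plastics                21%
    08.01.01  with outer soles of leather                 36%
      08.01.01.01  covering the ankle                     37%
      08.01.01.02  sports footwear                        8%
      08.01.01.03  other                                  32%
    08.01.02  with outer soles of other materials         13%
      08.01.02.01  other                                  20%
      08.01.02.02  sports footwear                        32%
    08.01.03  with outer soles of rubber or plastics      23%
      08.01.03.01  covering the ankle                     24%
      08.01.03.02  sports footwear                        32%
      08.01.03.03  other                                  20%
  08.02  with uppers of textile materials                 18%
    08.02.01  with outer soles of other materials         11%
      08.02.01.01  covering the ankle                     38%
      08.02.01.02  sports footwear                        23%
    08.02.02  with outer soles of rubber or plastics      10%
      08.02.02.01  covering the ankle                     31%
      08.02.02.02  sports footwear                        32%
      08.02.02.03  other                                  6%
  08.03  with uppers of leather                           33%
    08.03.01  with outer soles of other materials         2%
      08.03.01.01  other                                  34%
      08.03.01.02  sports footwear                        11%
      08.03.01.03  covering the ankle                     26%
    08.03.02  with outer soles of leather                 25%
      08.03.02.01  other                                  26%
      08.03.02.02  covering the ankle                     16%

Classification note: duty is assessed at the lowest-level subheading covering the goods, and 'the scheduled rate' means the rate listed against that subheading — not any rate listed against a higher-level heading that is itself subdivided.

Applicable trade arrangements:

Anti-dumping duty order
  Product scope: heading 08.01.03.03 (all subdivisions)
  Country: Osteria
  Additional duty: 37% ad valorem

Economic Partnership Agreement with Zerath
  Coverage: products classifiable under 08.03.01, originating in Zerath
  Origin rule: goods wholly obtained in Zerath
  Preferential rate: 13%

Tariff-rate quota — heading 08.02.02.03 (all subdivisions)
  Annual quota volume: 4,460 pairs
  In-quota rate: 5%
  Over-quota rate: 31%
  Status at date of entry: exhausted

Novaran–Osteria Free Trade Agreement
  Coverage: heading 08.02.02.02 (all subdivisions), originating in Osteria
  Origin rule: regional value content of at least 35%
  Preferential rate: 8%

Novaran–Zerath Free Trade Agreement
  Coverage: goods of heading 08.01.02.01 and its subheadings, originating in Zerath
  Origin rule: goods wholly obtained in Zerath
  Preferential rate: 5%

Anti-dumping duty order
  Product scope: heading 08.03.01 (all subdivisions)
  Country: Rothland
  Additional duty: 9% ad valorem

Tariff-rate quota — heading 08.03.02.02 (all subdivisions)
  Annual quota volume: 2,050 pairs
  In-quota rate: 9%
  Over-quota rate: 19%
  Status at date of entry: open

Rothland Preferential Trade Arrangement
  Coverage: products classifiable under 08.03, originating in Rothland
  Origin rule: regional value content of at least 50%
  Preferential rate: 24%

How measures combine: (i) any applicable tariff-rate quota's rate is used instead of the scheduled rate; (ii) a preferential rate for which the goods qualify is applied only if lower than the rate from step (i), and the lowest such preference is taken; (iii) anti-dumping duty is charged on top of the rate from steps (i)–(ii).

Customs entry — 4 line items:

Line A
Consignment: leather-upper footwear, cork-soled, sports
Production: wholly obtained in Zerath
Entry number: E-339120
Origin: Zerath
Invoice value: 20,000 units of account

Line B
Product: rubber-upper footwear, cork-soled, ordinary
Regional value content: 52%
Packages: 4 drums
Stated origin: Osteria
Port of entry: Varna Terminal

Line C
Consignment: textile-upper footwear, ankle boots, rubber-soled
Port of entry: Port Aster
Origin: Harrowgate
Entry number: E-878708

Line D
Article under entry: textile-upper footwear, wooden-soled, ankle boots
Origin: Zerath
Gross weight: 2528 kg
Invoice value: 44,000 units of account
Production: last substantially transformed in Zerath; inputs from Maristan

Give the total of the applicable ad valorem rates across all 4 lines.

100%

Line A: leather-upper → 08.03; cork-soled → 08.03.01; sports → 08.03.01.02. Scheduled 11%. Zerath agreement on 08.03.01: wholly obtained → 13% available; Zerath agreement on 08.01.02.01: 08.03.01.02 not covered; preference 13% not lower than 11% → no reduction. → 11%.
Line B: rubber-upper → 08.01; cork-soled → 08.01.02; ordinary → 08.01.02.01. Scheduled 20%. Osteria agreement on 08.02.02.02: 08.01.02.01 not covered. → 20%.
Line C: textile-upper → 08.02; rubber-soled → 08.02.02; ankle boots → 08.02.02.01. Scheduled 31%. No special measure applies. → 31%.
Line D: textile-upper → 08.02; wooden-soled → 08.02.01; ankle boots → 08.02.01.01. Scheduled 38%. Zerath agreement on 08.03.01: 08.02.01.01 not covered; Zerath agreement on 08.01.02.01: 08.02.01.01 not covered. → 38%.
Sum: 11% + 20% + 31% + 38% = 100%.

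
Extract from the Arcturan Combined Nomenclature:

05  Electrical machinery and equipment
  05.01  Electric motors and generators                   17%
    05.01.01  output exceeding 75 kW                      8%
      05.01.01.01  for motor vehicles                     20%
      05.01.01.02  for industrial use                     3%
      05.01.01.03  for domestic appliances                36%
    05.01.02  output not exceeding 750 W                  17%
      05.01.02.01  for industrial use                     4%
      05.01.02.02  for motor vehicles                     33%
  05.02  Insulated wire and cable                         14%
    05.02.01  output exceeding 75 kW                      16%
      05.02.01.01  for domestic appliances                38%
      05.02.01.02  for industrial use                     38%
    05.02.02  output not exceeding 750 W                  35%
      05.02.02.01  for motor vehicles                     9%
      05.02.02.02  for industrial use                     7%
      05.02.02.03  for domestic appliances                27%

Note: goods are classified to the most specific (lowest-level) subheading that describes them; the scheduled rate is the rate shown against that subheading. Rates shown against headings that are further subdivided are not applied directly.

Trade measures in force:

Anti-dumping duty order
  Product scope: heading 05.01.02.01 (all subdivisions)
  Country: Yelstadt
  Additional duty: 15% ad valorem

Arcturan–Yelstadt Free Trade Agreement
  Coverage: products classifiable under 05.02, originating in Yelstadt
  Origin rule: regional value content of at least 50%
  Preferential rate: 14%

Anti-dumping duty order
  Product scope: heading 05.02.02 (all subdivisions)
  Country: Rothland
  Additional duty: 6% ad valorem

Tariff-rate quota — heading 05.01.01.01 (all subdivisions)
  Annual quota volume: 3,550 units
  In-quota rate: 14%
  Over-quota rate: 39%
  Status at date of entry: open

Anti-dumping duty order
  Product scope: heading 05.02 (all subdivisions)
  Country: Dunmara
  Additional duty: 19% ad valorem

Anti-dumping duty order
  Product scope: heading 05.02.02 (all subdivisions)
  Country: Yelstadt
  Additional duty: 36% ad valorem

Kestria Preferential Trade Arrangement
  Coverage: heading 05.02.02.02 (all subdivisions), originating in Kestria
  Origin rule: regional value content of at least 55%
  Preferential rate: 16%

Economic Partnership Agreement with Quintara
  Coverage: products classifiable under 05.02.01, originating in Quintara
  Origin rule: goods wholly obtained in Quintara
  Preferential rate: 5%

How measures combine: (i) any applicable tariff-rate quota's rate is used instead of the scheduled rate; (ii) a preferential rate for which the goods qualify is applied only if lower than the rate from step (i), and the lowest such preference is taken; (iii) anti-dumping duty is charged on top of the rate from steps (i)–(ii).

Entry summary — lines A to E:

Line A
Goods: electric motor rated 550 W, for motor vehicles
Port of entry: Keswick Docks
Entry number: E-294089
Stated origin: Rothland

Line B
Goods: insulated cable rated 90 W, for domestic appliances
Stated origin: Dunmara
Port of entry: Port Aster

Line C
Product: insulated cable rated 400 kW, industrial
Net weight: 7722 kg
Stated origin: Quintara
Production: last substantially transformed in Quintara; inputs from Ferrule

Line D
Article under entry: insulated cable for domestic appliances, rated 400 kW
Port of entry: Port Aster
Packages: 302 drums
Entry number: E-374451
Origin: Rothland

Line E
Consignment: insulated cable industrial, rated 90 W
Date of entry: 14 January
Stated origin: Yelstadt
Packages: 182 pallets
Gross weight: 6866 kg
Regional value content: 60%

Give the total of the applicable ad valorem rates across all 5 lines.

198%

Line A: electric motor → 05.01; rated 550 W → 05.01.02; for motor vehicles → 05.01.02.02. Scheduled 33%. No special measure applies. → 33%.
Line B: insulated cable → 05.02; rated 90 W → 05.02.02; for domestic appliances → 05.02.02.03. Scheduled 27%. anti-dumping (Dunmara, 05.02): +19%; total 27% + 19% = 46%. → 46%.
Line C: insulated cable → 05.02; rated 400 kW → 05.02.01; industrial → 05.02.01.02. Scheduled 38%. Quintara agreement on 05.02.01: not wholly obtained. → 38%.
Line D: insulated cable → 05.02; rated 400 kW → 05.02.01; for domestic appliances → 05.02.01.01. Scheduled 38%. No special measure applies. → 38%.
Line E: insulated cable → 05.02; rated 90 W → 05.02.02; industrial → 05.02.02.02. Scheduled 7%. Yelstadt agreement on 05.02: RVC ≥ 50% → 14% available; preference 14% not lower than 7% → no reduction; anti-dumping (Yelstadt, 05.02.02): +36%; total 7% + 36% = 43%. → 43%.
Sum: 33% + 46% + 38% + 38% + 43% = 198%.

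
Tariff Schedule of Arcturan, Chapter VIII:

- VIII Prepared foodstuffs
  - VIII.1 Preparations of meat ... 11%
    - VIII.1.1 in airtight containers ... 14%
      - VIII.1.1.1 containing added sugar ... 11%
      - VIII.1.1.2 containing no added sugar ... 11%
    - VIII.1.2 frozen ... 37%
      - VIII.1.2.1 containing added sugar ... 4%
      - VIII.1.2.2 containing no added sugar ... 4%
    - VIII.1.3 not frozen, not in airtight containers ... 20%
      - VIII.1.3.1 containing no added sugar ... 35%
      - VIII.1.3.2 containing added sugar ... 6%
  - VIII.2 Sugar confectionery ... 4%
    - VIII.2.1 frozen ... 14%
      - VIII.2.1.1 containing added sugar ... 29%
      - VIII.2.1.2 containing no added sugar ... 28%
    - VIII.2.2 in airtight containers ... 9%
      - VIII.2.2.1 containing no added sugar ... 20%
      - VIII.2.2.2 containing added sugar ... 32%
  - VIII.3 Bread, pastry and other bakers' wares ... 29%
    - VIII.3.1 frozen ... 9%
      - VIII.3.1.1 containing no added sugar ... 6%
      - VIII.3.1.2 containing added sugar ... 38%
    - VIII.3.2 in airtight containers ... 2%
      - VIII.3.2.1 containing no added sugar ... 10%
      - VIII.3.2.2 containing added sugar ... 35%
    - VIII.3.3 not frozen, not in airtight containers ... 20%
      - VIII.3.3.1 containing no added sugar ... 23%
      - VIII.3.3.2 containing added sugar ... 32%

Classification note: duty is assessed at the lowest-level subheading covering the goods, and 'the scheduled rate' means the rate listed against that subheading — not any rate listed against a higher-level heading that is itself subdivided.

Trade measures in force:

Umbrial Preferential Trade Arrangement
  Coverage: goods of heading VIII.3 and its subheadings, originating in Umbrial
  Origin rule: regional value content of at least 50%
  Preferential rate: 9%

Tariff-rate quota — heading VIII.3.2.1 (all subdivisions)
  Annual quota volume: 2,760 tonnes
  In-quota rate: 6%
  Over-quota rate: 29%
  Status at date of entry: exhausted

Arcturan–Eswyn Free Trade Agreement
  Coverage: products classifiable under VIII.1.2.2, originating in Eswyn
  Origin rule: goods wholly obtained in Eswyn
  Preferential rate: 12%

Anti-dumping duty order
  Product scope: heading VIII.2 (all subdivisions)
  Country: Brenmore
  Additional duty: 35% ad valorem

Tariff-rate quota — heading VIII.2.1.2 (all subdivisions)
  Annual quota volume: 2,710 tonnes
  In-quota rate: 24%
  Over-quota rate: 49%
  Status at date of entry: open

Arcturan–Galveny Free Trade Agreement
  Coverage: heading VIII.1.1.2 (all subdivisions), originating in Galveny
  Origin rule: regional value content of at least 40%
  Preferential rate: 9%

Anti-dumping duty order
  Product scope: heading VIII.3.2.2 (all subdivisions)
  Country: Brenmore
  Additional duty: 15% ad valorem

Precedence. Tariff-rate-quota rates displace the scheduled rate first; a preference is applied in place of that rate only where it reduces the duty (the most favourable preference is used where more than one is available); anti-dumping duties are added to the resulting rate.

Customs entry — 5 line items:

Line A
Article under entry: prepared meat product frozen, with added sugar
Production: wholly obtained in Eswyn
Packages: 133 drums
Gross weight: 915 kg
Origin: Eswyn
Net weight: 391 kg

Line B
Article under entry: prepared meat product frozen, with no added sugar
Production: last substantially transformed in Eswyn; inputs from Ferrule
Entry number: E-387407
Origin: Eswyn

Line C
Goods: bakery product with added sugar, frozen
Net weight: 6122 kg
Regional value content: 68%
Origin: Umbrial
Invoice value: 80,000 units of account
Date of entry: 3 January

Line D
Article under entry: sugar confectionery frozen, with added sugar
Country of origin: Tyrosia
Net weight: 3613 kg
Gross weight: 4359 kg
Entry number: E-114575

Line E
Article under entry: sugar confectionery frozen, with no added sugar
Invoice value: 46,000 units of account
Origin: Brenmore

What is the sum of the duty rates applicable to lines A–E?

Line A: prepared meat product → VIII.1; frozen → VIII.1.2; with added sugar → VIII.1.2.1. Scheduled 4%. Eswyn agreement on VIII.1.2.2: VIII.1.2.1 not covered. → 4%.
Line B: prepared meat product → VIII.1; frozen → VIII.1.2; with no added sugar → VIII.1.2.2. Scheduled 4%. Eswyn agreement on VIII.1.2.2: not wholly obtained. → 4%.
Line C: bakery product → VIII.3; frozen → VIII.3.1; with added sugar → VIII.3.1.2. Scheduled 38%. Umbrial agreement on VIII.3: RVC ≥ 50% → 9% available; preferential 9%. → 9%.
Line D: sugar confectionery → VIII.2; frozen → VIII.2.1; with added sugar → VIII.2.1.1. Scheduled 29%. No special measure applies. → 29%.
Line E: sugar confectionery → VIII.2; frozen → VIII.2.1; with no added sugar → VIII.2.1.2. Scheduled 28%. quota on VIII.2.1.2 open → in-quota 24%; anti-dumping (Brenmore, VIII.2): +35%; total 24% + 35% = 59%. → 59%.
Sum: 4% + 4% + 9% + 29% + 59% = 105%.

105%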